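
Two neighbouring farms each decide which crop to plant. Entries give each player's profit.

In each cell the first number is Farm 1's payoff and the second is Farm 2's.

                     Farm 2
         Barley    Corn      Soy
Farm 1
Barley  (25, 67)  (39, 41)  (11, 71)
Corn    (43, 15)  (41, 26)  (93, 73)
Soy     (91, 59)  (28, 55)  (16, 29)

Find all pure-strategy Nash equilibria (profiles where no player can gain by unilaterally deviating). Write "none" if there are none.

Mark each player's best response to every combination of opponents' strategies; a profile where every player is best-responding is a pure Nash equilibrium.
Farm 1 against Barley: payoffs 25, 43, 91 → best response Soy.
Farm 1 against Corn: payoffs 39, 41, 28 → best response Corn.
Farm 1 against Soy: payoffs 11, 93, 16 → best response Corn.
Farm 2 against Barley: payoffs 67, 41, 71 → best response Soy.
Farm 2 against Corn: payoffs 15, 26, 73 → best response Soy.
Farm 2 against Soy: payoffs 59, 55, 29 → best response Barley.
Mutual best responses: (Corn, Soy); (Soy, Barley).

(Corn, Soy) and (Soy, Barley)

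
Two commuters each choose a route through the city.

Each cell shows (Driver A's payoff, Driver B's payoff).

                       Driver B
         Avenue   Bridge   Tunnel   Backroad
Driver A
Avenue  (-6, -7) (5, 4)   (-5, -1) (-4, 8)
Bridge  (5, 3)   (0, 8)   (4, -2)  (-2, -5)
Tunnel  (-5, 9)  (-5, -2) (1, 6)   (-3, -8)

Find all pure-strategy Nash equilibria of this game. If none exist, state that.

For each player, find the best response to each opponent profile; mutual best responses are the pure NE.
Driver A against Avenue: payoffs -6, 5, -5 → best response Bridge.
Driver A against Bridge: payoffs 5, 0, -5 → best response Avenue.
Driver A against Tunnel: payoffs -5, 4, 1 → best response Bridge.
Driver A against Backroad: payoffs -4, -2, -3 → best response Bridge.
Driver B against Avenue: payoffs -7, 4, -1, 8 → best response Backroad.
Driver B against Bridge: payoffs 3, 8, -2, -5 → best response Bridge.
Driver B against Tunnel: payoffs 9, -2, 6, -8 → best response Avenue.
No profile is a mutual best response for all players.

none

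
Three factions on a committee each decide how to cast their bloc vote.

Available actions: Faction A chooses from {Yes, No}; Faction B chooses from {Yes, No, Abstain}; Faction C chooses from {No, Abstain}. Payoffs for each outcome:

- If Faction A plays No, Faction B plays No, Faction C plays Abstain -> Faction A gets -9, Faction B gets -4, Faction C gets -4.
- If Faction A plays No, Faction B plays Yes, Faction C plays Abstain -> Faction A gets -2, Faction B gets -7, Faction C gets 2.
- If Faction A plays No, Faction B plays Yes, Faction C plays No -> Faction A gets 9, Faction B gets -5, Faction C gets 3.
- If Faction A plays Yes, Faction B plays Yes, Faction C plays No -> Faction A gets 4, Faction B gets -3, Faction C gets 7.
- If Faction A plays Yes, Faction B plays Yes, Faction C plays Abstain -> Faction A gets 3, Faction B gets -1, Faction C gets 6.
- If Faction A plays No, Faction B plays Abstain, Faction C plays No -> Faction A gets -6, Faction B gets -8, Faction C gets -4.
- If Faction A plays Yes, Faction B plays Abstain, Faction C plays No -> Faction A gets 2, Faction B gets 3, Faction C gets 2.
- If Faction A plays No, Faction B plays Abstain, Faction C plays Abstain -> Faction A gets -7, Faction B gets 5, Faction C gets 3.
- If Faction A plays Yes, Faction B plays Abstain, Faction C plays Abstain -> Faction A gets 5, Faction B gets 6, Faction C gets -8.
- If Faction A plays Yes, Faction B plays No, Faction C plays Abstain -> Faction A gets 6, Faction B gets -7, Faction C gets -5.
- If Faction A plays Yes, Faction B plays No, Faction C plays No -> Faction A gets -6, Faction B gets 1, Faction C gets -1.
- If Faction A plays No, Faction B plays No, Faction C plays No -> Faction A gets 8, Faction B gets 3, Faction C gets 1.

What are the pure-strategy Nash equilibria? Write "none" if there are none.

The pure Nash equilibria are (Yes, Abstain, No) and (No, No, No).

(Yes, Yes, No): Faction A can switch to No (4 → 9). Not NE.
(Yes, Yes, Abstain): Faction B can switch to Abstain (-1 → 6). Not NE.
(Yes, No, No): Faction A can switch to No (-6 → 8). Not NE.
(Yes, No, Abstain): Faction B can switch to Yes (-7 → -1). Not NE.
(Yes, Abstain, No): Faction A gets 2, best alternative -6; Faction B gets 3, best alternative 1; Faction C gets 2, best alternative -8. No profitable deviation — NE.
(Yes, Abstain, Abstain): Faction C can switch to No (-8 → 2). Not NE.
(No, Yes, No): Faction B can switch to No (-5 → 3). Not NE.
(No, Yes, Abstain): Faction A can switch to Yes (-2 → 3). Not NE.
(No, No, No): Faction A gets 8, best alternative -6; Faction B gets 3, best alternative -5; Faction C gets 1, best alternative -4. No profitable deviation — NE.
(No, No, Abstain): Faction A can switch to Yes (-9 → 6). Not NE.
(The remaining 2 profiles each have a profitable deviation by the same check.)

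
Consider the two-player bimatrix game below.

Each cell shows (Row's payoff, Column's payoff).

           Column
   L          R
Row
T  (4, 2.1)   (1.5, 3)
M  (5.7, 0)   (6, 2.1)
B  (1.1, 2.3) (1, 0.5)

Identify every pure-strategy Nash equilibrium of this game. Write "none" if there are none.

The unique pure-strategy Nash equilibrium is (M, R).

(T, L): Row can switch to M (4 → 5.7). Not NE.
(T, R): Row can switch to M (1.5 → 6). Not NE.
(M, L): Column can switch to R (0 → 2.1). Not NE.
(M, R): Row gets 6, best alternative 1.5; Column gets 2.1, best alternative 0. No profitable deviation — NE.
(B, L): Row can switch to T (1.1 → 4). Not NE.
(B, R): Row can switch to T (1 → 1.5). Not NE.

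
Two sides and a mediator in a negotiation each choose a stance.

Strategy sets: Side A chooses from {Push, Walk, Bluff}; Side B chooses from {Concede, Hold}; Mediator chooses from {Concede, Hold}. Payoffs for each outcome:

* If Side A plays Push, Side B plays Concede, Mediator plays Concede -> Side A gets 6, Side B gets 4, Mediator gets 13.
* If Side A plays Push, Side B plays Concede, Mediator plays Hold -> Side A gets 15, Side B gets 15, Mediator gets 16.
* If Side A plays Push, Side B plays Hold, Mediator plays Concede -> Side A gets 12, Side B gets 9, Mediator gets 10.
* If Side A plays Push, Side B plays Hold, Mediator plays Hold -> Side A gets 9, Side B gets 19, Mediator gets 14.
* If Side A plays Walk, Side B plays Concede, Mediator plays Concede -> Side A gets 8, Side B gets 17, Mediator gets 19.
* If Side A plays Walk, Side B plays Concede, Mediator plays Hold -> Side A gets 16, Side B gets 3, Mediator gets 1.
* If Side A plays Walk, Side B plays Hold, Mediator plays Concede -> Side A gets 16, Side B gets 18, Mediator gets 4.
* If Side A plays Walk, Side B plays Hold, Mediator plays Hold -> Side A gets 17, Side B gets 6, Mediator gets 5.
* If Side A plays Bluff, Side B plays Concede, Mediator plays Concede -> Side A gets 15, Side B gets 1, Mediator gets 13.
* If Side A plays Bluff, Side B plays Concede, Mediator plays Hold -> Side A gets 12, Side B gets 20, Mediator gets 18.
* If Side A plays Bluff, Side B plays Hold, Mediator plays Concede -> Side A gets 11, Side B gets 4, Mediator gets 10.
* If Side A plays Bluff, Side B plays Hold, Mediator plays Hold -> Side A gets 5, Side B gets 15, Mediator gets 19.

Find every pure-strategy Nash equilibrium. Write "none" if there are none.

The unique pure-strategy Nash equilibrium is (Walk, Hold, Hold).

Mark each player's best response to every combination of opponents' strategies; a profile where every player is best-responding is a pure Nash equilibrium.
Side A against (Concede, Concede): payoffs 6, 8, 15 → best response Bluff.
Side A against (Concede, Hold): payoffs 15, 16, 12 → best response Walk.
Side A against (Hold, Concede): payoffs 12, 16, 11 → best response Walk.
Side A against (Hold, Hold): payoffs 9, 17, 5 → best response Walk.
Side B against (Push, Concede): payoffs 4, 9 → best response Hold.
Side B against (Push, Hold): payoffs 15, 19 → best response Hold.
Side B against (Walk, Concede): payoffs 17, 18 → best response Hold.
Side B against (Walk, Hold): payoffs 3, 6 → best response Hold.
Side B against (Bluff, Concede): payoffs 1, 4 → best response Hold.
Side B against (Bluff, Hold): payoffs 20, 15 → best response Concede.
Mediator against (Push, Concede): payoffs 13, 16 → best response Hold.
Mediator against (Push, Hold): payoffs 10, 14 → best response Hold.
Mediator against (Walk, Concede): payoffs 19, 1 → best response Concede.
Mediator against (Walk, Hold): payoffs 4, 5 → best response Hold.
Mediator against (Bluff, Concede): payoffs 13, 18 → best response Hold.
Mediator against (Bluff, Hold): payoffs 10, 19 → best response Hold.
Mutual best responses: (Walk, Hold, Hold).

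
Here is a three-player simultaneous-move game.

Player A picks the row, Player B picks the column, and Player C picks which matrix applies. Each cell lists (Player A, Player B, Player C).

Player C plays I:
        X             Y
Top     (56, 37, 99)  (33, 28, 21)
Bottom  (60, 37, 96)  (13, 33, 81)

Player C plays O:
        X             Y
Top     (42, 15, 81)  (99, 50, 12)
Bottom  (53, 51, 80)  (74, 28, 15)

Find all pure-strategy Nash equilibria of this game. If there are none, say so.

Player A against (X, I): payoffs 56, 60 → best response Bottom.
Player A against (X, O): payoffs 42, 53 → best response Bottom.
Player A against (Y, I): payoffs 33, 13 → best response Top.
Player A against (Y, O): payoffs 99, 74 → best response Top.
Player B against (Top, I): payoffs 37, 28 → best response X.
Player B against (Top, O): payoffs 15, 50 → best response Y.
Player B against (Bottom, I): payoffs 37, 33 → best response X.
Player B against (Bottom, O): payoffs 51, 28 → best response X.
Player C against (Top, X): payoffs 99, 81 → best response I.
Player C against (Top, Y): payoffs 21, 12 → best response I.
Player C against (Bottom, X): payoffs 96, 80 → best response I.
Player C against (Bottom, Y): payoffs 81, 15 → best response I.
Mutual best responses: (Bottom, X, I).

(Bottom, X, I)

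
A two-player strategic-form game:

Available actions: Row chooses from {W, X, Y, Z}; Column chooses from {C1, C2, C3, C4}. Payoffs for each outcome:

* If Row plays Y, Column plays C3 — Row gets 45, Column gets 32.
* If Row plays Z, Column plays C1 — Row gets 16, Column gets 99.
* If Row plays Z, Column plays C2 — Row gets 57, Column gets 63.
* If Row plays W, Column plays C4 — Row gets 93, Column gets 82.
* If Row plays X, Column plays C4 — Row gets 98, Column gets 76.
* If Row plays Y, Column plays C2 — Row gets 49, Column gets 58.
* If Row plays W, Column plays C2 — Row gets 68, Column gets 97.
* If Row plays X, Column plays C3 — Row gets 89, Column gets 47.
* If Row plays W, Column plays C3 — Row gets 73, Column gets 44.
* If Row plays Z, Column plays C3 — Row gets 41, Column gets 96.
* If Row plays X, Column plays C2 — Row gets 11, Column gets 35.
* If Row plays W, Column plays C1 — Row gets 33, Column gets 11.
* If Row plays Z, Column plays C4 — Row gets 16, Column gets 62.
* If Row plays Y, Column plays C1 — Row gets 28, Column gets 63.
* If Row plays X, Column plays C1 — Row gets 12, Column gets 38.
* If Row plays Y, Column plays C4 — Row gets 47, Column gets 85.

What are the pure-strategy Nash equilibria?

(W, C1): Column can switch to C2 (11 → 97). Not NE.
(W, C2): Row gets 68, best alternative 57; Column gets 97, best alternative 82. No profitable deviation — NE.
(W, C3): Row can switch to X (73 → 89). Not NE.
(W, C4): Row can switch to X (93 → 98). Not NE.
(X, C1): Row can switch to W (12 → 33). Not NE.
(X, C2): Row can switch to W (11 → 68). Not NE.
(X, C3): Column can switch to C4 (47 → 76). Not NE.
(X, C4): Row gets 98, best alternative 93; Column gets 76, best alternative 47. No profitable deviation — NE.
(The remaining 8 profiles each have a profitable deviation by the same check.)

The pure Nash equilibria are (W, C2) and (X, C4).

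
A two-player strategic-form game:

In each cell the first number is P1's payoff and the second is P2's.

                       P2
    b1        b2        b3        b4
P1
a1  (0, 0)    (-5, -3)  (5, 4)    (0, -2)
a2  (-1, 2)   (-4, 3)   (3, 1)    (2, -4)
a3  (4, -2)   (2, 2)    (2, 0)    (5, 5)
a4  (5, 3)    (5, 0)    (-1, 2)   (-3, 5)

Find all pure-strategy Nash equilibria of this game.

The pure Nash equilibria are (a1, b3), (a3, b4).

Check each profile: it is a Nash equilibrium iff no player can strictly gain by switching unilaterally.
(a1, b1): P1 can switch to a3 (0 → 4). Not NE.
(a1, b2): P1 can switch to a2 (-5 → -4). Not NE.
(a1, b3): P1 gets 5, best alternative 3; P2 gets 4, best alternative 0. No profitable deviation — NE.
(a1, b4): P1 can switch to a2 (0 → 2). Not NE.
(a2, b1): P1 can switch to a1 (-1 → 0). Not NE.
(a2, b2): P1 can switch to a3 (-4 → 2). Not NE.
(a2, b3): P1 can switch to a1 (3 → 5). Not NE.
(a2, b4): P1 can switch to a3 (2 → 5). Not NE.
(a3, b1): P1 can switch to a4 (4 → 5). Not NE.
(a3, b2): P1 can switch to a4 (2 → 5). Not NE.
(a3, b3): P1 can switch to a1 (2 → 5). Not NE.
(a3, b4): P1 gets 5, best alternative 2; P2 gets 5, best alternative 2. No profitable deviation — NE.
(a4, b1): P2 can switch to b4 (3 → 5). Not NE.
(a4, b2): P2 can switch to b1 (0 → 3). Not NE.
(The remaining 2 profiles each have a profitable deviation by the same check.)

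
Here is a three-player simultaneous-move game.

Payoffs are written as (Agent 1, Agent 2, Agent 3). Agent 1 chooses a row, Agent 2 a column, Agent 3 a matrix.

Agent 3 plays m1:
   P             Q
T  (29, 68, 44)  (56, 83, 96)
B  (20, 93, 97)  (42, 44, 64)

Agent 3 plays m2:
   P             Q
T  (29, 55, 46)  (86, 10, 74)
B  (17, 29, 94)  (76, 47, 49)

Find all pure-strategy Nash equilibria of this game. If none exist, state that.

Pure-strategy Nash equilibria: (T, P, m2); (T, Q, m1)

(T, P, m1): Agent 2 can switch to Q (68 → 83). Not NE.
(T, P, m2): Agent 1 gets 29, best alternative 17; Agent 2 gets 55, best alternative 10; Agent 3 gets 46, best alternative 44. No profitable deviation — NE.
(T, Q, m1): Agent 1 gets 56, best alternative 42; Agent 2 gets 83, best alternative 68; Agent 3 gets 96, best alternative 74. No profitable deviation — NE.
(T, Q, m2): Agent 2 can switch to P (10 → 55). Not NE.
(B, P, m1): Agent 1 can switch to T (20 → 29). Not NE.
(B, P, m2): Agent 1 can switch to T (17 → 29). Not NE.
(B, Q, m1): Agent 1 can switch to T (42 → 56). Not NE.
(B, Q, m2): Agent 1 can switch to T (76 → 86). Not NE.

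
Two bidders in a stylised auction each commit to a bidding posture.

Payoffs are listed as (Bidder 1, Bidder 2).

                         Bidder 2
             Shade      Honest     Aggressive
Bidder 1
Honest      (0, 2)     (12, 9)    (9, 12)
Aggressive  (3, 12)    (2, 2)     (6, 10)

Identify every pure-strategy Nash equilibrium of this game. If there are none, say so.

Bidder 1 against Shade: payoffs 0, 3 → best response Aggressive.
Bidder 1 against Honest: payoffs 12, 2 → best response Honest.
Bidder 1 against Aggressive: payoffs 9, 6 → best response Honest.
Bidder 2 against Honest: payoffs 2, 9, 12 → best response Aggressive.
Bidder 2 against Aggressive: payoffs 12, 2, 10 → best response Shade.
Mutual best responses: (Honest, Aggressive); (Aggressive, Shade).

(Honest, Aggressive); (Aggressive, Shade)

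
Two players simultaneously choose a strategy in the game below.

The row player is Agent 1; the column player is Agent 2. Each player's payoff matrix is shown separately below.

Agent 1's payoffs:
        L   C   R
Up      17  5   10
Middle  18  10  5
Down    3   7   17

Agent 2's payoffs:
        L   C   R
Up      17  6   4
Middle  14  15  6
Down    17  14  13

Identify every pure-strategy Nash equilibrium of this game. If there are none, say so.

For each player, find the best response to each opponent profile; mutual best responses are the pure NE.
Agent 1 against L: payoffs 17, 18, 3 → best response Middle.
Agent 1 against C: payoffs 5, 10, 7 → best response Middle.
Agent 1 against R: payoffs 10, 5, 17 → best response Down.
Agent 2 against Up: payoffs 17, 6, 4 → best response L.
Agent 2 against Middle: payoffs 14, 15, 6 → best response C.
Agent 2 against Down: payoffs 17, 14, 13 → best response L.
Mutual best responses: (Middle, C).

The unique pure-strategy Nash equilibrium is (Middle, C).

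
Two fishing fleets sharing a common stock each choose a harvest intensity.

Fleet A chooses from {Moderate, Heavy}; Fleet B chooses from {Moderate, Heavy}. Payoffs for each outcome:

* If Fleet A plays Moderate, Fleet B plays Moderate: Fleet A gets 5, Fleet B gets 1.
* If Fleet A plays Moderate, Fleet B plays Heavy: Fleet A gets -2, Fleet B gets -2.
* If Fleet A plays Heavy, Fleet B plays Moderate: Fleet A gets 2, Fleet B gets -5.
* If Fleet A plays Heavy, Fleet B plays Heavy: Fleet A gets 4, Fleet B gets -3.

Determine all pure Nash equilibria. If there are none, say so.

Fleet A against Moderate: payoffs 5, 2 → best response Moderate.
Fleet A against Heavy: payoffs -2, 4 → best response Heavy.
Fleet B against Moderate: payoffs 1, -2 → best response Moderate.
Fleet B against Heavy: payoffs -5, -3 → best response Heavy.
Mutual best responses: (Moderate, Moderate); (Heavy, Heavy).

(Moderate, Moderate), (Heavy, Heavy)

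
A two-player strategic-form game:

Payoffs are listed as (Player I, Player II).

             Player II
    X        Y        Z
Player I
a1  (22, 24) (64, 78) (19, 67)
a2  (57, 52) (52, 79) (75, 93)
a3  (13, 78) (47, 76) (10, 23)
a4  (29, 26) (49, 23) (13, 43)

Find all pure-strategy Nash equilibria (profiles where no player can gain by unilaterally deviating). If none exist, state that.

Pure-strategy Nash equilibria: (a1, Y); (a2, Z)

For each strategy profile, look for a profitable unilateral deviation.
(a1, X): Player I can switch to a2 (22 → 57). Not NE.
(a1, Y): Player I gets 64, best alternative 52; Player II gets 78, best alternative 67. No profitable deviation — NE.
(a1, Z): Player I can switch to a2 (19 → 75). Not NE.
(a2, X): Player II can switch to Y (52 → 79). Not NE.
(a2, Y): Player I can switch to a1 (52 → 64). Not NE.
(a2, Z): Player I gets 75, best alternative 19; Player II gets 93, best alternative 79. No profitable deviation — NE.
(a3, X): Player I can switch to a1 (13 → 22). Not NE.
(a3, Y): Player I can switch to a1 (47 → 64). Not NE.
(The remaining 4 profiles each have a profitable deviation by the same check.)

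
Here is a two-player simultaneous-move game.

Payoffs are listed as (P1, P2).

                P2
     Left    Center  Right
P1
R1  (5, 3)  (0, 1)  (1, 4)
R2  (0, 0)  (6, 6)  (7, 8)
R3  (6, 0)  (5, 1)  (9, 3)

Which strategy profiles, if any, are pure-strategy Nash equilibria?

P1 against Left: payoffs 5, 0, 6 → best response R3.
P1 against Center: payoffs 0, 6, 5 → best response R2.
P1 against Right: payoffs 1, 7, 9 → best response R3.
P2 against R1: payoffs 3, 1, 4 → best response Right.
P2 against R2: payoffs 0, 6, 8 → best response Right.
P2 against R3: payoffs 0, 1, 3 → best response Right.
Mutual best responses: (R3, Right).

(R3, Right)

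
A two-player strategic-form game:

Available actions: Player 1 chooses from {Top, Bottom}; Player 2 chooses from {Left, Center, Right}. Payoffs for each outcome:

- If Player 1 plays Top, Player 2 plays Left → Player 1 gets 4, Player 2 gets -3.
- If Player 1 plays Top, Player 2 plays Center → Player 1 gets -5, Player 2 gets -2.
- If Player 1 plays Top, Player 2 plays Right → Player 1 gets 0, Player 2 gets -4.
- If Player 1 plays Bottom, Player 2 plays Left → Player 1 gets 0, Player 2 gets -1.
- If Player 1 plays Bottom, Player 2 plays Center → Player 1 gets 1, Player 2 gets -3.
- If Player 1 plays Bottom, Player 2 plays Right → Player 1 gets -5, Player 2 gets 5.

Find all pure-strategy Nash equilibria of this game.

There is no pure-strategy Nash equilibrium.

Player 1 against Left: payoffs 4, 0 → best response Top.
Player 1 against Center: payoffs -5, 1 → best response Bottom.
Player 1 against Right: payoffs 0, -5 → best response Top.
Player 2 against Top: payoffs -3, -2, -4 → best response Center.
Player 2 against Bottom: payoffs -1, -3, 5 → best response Right.
No profile is a mutual best response for all players.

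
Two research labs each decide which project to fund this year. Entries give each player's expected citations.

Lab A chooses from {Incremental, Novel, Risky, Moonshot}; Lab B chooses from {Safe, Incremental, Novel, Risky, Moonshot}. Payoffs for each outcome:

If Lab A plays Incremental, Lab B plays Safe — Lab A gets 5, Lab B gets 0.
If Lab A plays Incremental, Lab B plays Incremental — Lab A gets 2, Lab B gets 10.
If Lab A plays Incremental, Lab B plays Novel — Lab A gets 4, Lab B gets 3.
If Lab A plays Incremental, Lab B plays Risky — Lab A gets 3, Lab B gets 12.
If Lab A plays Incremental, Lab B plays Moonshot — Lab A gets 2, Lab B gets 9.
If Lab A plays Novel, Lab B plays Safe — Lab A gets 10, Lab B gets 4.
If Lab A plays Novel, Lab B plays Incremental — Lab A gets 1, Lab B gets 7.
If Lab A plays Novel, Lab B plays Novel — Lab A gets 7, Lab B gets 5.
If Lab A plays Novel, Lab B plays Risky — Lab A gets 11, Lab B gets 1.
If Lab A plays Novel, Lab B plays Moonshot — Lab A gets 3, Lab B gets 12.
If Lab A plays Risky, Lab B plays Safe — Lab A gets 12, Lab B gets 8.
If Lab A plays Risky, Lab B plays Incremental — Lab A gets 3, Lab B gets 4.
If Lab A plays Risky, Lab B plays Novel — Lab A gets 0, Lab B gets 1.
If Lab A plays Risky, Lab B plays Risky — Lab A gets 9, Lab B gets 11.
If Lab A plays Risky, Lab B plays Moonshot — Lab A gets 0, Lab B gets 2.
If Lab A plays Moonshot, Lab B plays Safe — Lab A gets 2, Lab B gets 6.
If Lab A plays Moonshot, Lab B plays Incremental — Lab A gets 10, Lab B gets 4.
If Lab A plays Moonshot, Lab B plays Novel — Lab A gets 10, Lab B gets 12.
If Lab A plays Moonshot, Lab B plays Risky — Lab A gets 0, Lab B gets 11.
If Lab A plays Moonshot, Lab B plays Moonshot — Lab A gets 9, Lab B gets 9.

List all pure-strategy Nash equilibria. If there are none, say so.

Lab A against Safe: payoffs 5, 10, 12, 2 → best response Risky.
Lab A against Incremental: payoffs 2, 1, 3, 10 → best response Moonshot.
Lab A against Novel: payoffs 4, 7, 0, 10 → best response Moonshot.
Lab A against Risky: payoffs 3, 11, 9, 0 → best response Novel.
Lab A against Moonshot: payoffs 2, 3, 0, 9 → best response Moonshot.
Lab B against Incremental: payoffs 0, 10, 3, 12, 9 → best response Risky.
Lab B against Novel: payoffs 4, 7, 5, 1, 12 → best response Moonshot.
Lab B against Risky: payoffs 8, 4, 1, 11, 2 → best response Risky.
Lab B against Moonshot: payoffs 6, 4, 12, 11, 9 → best response Novel.
Mutual best responses: (Moonshot, Novel).

Pure NE: (Moonshot, Novel)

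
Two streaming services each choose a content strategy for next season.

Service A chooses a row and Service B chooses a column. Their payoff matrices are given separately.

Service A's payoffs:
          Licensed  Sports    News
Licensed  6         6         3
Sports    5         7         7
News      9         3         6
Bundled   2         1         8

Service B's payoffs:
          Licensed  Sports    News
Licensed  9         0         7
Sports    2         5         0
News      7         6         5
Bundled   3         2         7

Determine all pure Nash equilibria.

The pure Nash equilibria are (Sports, Sports), (News, Licensed), (Bundled, News).

(Licensed, Licensed): Service A can switch to News (6 → 9). Not NE.
(Licensed, Sports): Service A can switch to Sports (6 → 7). Not NE.
(Licensed, News): Service A can switch to Sports (3 → 7). Not NE.
(Sports, Licensed): Service A can switch to Licensed (5 → 6). Not NE.
(Sports, Sports): Service A gets 7, best alternative 6; Service B gets 5, best alternative 2. No profitable deviation — NE.
(Sports, News): Service A can switch to Bundled (7 → 8). Not NE.
(News, Licensed): Service A gets 9, best alternative 6; Service B gets 7, best alternative 6. No profitable deviation — NE.
(News, Sports): Service A can switch to Licensed (3 → 6). Not NE.
(News, News): Service A can switch to Sports (6 → 7). Not NE.
(Bundled, Licensed): Service A can switch to Licensed (2 → 6). Not NE.
(Bundled, Sports): Service A can switch to Licensed (1 → 6). Not NE.
(Bundled, News): Service A gets 8, best alternative 7; Service B gets 7, best alternative 3. No profitable deviation — NE.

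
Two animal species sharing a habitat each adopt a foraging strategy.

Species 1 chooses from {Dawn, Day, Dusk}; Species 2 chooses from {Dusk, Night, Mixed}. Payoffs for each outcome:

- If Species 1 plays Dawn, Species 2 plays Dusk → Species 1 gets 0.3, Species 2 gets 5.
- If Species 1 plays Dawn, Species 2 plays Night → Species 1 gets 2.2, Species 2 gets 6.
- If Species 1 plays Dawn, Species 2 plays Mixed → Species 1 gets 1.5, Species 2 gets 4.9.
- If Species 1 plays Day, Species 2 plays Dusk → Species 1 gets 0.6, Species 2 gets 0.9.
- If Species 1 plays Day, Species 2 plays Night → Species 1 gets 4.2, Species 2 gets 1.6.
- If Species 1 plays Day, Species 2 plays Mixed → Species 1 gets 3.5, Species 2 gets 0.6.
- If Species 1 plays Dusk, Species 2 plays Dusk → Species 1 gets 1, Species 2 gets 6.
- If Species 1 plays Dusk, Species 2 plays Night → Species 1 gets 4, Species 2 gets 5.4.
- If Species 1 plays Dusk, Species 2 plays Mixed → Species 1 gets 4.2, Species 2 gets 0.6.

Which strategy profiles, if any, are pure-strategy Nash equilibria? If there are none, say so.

The pure Nash equilibria are (Day, Night), (Dusk, Dusk).

(Dawn, Dusk): Species 1 can switch to Day (0.3 → 0.6). Not NE.
(Dawn, Night): Species 1 can switch to Day (2.2 → 4.2). Not NE.
(Dawn, Mixed): Species 1 can switch to Day (1.5 → 3.5). Not NE.
(Day, Dusk): Species 1 can switch to Dusk (0.6 → 1). Not NE.
(Day, Night): Species 1 gets 4.2, best alternative 4; Species 2 gets 1.6, best alternative 0.9. No profitable deviation — NE.
(Day, Mixed): Species 1 can switch to Dusk (3.5 → 4.2). Not NE.
(Dusk, Dusk): Species 1 gets 1, best alternative 0.6; Species 2 gets 6, best alternative 5.4. No profitable deviation — NE.
(Dusk, Night): Species 1 can switch to Day (4 → 4.2). Not NE.
(Dusk, Mixed): Species 2 can switch to Dusk (0.6 → 6). Not NE.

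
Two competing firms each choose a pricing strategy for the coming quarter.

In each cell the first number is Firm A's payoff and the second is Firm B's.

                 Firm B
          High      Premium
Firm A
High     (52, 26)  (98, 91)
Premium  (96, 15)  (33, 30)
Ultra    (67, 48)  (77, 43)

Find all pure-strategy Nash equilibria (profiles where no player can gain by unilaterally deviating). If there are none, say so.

Firm A against High: payoffs 52, 96, 67 → best response Premium.
Firm A against Premium: payoffs 98, 33, 77 → best response High.
Firm B against High: payoffs 26, 91 → best response Premium.
Firm B against Premium: payoffs 15, 30 → best response Premium.
Firm B against Ultra: payoffs 48, 43 → best response High.
Mutual best responses: (High, Premium).

Pure NE: (High, Premium)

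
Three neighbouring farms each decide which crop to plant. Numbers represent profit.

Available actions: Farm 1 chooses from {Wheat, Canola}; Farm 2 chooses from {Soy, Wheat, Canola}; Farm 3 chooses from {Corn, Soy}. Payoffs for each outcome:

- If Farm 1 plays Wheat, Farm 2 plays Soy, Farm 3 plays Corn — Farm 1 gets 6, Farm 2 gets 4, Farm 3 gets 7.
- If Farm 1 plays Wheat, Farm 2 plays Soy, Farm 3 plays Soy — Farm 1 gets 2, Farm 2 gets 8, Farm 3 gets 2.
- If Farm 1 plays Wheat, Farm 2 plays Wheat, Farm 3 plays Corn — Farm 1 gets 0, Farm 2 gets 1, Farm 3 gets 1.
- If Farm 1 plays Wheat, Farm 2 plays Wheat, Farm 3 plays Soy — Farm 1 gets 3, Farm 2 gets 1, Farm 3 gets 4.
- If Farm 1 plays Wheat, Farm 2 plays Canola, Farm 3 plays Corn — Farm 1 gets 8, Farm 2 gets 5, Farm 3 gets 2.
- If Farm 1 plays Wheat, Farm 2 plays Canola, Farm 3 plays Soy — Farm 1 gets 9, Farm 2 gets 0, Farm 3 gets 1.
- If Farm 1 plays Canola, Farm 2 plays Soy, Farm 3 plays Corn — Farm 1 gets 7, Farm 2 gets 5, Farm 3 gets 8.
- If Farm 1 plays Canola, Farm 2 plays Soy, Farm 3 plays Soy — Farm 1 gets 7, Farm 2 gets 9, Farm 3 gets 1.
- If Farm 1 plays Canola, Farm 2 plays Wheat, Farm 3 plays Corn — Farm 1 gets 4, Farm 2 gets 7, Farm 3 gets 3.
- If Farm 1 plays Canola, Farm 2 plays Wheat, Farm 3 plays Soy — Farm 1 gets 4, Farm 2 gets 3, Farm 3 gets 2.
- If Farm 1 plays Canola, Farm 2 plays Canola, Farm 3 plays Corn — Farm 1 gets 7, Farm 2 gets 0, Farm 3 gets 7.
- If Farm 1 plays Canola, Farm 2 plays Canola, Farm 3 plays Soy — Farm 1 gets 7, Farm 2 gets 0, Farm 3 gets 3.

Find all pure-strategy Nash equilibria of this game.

The pure Nash equilibria are (Wheat, Canola, Corn) and (Canola, Wheat, Corn).

Farm 1 against (Soy, Corn): payoffs 6, 7 → best response Canola.
Farm 1 against (Soy, Soy): payoffs 2, 7 → best response Canola.
Farm 1 against (Wheat, Corn): payoffs 0, 4 → best response Canola.
Farm 1 against (Wheat, Soy): payoffs 3, 4 → best response Canola.
Farm 1 against (Canola, Corn): payoffs 8, 7 → best response Wheat.
Farm 1 against (Canola, Soy): payoffs 9, 7 → best response Wheat.
Farm 2 against (Wheat, Corn): payoffs 4, 1, 5 → best response Canola.
Farm 2 against (Wheat, Soy): payoffs 8, 1, 0 → best response Soy.
Farm 2 against (Canola, Corn): payoffs 5, 7, 0 → best response Wheat.
Farm 2 against (Canola, Soy): payoffs 9, 3, 0 → best response Soy.
Farm 3 against (Wheat, Soy): payoffs 7, 2 → best response Corn.
Farm 3 against (Wheat, Wheat): payoffs 1, 4 → best response Soy.
Farm 3 against (Wheat, Canola): payoffs 2, 1 → best response Corn.
Farm 3 against (Canola, Soy): payoffs 8, 1 → best response Corn.
Farm 3 against (Canola, Wheat): payoffs 3, 2 → best response Corn.
Farm 3 against (Canola, Canola): payoffs 7, 3 → best response Corn.
Mutual best responses: (Wheat, Canola, Corn); (Canola, Wheat, Corn).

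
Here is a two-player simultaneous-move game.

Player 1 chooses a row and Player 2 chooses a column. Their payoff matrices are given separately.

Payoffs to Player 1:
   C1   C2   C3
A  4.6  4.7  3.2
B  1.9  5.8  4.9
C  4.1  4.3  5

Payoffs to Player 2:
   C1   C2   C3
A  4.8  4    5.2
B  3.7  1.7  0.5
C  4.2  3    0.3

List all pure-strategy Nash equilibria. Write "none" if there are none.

No pure-strategy Nash equilibrium.

For each strategy profile, look for a profitable unilateral deviation.
(A, C1): Player 2 can switch to C3 (4.8 → 5.2). Not NE.
(A, C2): Player 1 can switch to B (4.7 → 5.8). Not NE.
(A, C3): Player 1 can switch to B (3.2 → 4.9). Not NE.
(B, C1): Player 1 can switch to A (1.9 → 4.6). Not NE.
(B, C2): Player 2 can switch to C1 (1.7 → 3.7). Not NE.
(B, C3): Player 1 can switch to C (4.9 → 5). Not NE.
(C, C1): Player 1 can switch to A (4.1 → 4.6). Not NE.
(C, C2): Player 1 can switch to A (4.3 → 4.7). Not NE.
(C, C3): Player 2 can switch to C1 (0.3 → 4.2). Not NE.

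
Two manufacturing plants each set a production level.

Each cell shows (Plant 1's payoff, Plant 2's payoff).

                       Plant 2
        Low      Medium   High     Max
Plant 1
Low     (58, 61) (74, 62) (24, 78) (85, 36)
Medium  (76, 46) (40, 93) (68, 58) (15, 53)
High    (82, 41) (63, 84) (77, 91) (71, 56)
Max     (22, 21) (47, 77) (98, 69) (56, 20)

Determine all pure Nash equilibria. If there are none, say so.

This game has no pure Nash equilibrium.

Check each profile: it is a Nash equilibrium iff no player can strictly gain by switching unilaterally.
(Low, Low): Plant 1 can switch to Medium (58 → 76). Not NE.
(Low, Medium): Plant 2 can switch to High (62 → 78). Not NE.
(Low, High): Plant 1 can switch to Medium (24 → 68). Not NE.
(Low, Max): Plant 2 can switch to Low (36 → 61). Not NE.
(Medium, Low): Plant 1 can switch to High (76 → 82). Not NE.
(Medium, Medium): Plant 1 can switch to Low (40 → 74). Not NE.
(Medium, High): Plant 1 can switch to High (68 → 77). Not NE.
(Medium, Max): Plant 1 can switch to Low (15 → 85). Not NE.
(High, Low): Plant 2 can switch to Medium (41 → 84). Not NE.
(High, Medium): Plant 1 can switch to Low (63 → 74). Not NE.
(High, High): Plant 1 can switch to Max (77 → 98). Not NE.
(High, Max): Plant 1 can switch to Low (71 → 85). Not NE.
(The remaining 4 profiles each have a profitable deviation by the same check.)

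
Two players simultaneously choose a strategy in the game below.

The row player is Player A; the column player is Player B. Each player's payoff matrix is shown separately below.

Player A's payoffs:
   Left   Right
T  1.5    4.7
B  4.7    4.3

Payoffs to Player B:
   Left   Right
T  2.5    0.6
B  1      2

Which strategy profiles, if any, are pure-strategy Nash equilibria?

No pure-strategy Nash equilibrium.

(T, Left): Player A can switch to B (1.5 → 4.7). Not NE.
(T, Right): Player B can switch to Left (0.6 → 2.5). Not NE.
(B, Left): Player B can switch to Right (1 → 2). Not NE.
(B, Right): Player A can switch to T (4.3 → 4.7). Not NE.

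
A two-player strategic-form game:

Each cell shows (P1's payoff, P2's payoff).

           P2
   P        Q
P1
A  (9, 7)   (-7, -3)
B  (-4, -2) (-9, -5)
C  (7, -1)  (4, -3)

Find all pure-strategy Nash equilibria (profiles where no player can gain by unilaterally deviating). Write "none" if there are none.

(A, P): P1 gets 9, best alternative 7; P2 gets 7, best alternative -3. No profitable deviation — NE.
(A, Q): P1 can switch to C (-7 → 4). Not NE.
(B, P): P1 can switch to A (-4 → 9). Not NE.
(B, Q): P1 can switch to A (-9 → -7). Not NE.
(C, P): P1 can switch to A (7 → 9). Not NE.
(C, Q): P2 can switch to P (-3 → -1). Not NE.

Pure NE: (A, P)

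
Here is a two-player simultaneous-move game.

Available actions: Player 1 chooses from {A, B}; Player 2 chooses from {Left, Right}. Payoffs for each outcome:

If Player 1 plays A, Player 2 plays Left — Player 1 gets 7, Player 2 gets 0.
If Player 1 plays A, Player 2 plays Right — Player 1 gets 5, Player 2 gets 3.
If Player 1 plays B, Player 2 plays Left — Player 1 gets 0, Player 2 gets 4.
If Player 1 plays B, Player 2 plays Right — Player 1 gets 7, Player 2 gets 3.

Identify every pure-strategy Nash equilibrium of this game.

(A, Left): Player 2 can switch to Right (0 → 3). Not NE.
(A, Right): Player 1 can switch to B (5 → 7). Not NE.
(B, Left): Player 1 can switch to A (0 → 7). Not NE.
(B, Right): Player 2 can switch to Left (3 → 4). Not NE.

none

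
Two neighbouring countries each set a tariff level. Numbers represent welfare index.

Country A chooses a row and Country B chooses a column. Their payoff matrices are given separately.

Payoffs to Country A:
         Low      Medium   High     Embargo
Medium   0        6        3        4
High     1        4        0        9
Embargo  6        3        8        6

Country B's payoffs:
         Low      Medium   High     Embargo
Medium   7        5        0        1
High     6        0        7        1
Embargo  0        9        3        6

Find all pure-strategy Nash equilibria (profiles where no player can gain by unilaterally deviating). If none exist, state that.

There is no pure-strategy Nash equilibrium.

Mark each player's best response to every combination of opponents' strategies; a profile where every player is best-responding is a pure Nash equilibrium.
Country A against Low: payoffs 0, 1, 6 → best response Embargo.
Country A against Medium: payoffs 6, 4, 3 → best response Medium.
Country A against High: payoffs 3, 0, 8 → best response Embargo.
Country A against Embargo: payoffs 4, 9, 6 → best response High.
Country B against Medium: payoffs 7, 5, 0, 1 → best response Low.
Country B against High: payoffs 6, 0, 7, 1 → best response High.
Country B against Embargo: payoffs 0, 9, 3, 6 → best response Medium.
No profile is a mutual best response for all players.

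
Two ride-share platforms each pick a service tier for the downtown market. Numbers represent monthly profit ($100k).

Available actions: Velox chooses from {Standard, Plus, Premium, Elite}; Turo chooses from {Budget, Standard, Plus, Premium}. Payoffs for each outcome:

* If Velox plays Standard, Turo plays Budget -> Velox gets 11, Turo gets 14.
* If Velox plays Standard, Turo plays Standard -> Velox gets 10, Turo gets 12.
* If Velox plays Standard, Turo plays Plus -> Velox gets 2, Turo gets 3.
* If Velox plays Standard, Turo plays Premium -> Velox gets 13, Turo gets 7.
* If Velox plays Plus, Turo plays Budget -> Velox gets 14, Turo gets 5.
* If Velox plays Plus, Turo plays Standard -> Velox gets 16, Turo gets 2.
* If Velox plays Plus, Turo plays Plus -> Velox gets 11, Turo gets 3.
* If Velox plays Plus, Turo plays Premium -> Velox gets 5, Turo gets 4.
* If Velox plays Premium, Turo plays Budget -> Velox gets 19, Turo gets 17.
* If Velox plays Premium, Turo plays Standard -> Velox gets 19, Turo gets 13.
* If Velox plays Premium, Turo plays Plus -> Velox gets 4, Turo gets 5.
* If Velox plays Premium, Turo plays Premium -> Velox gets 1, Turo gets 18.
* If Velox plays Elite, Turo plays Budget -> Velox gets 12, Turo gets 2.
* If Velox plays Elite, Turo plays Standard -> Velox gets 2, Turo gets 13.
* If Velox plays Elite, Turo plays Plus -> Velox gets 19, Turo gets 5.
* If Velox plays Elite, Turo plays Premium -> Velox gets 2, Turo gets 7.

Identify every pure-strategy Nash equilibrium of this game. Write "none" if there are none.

Mark each player's best response to every combination of opponents' strategies; a profile where every player is best-responding is a pure Nash equilibrium.
Velox against Budget: payoffs 11, 14, 19, 12 → best response Premium.
Velox against Standard: payoffs 10, 16, 19, 2 → best response Premium.
Velox against Plus: payoffs 2, 11, 4, 19 → best response Elite.
Velox against Premium: payoffs 13, 5, 1, 2 → best response Standard.
Turo against Standard: payoffs 14, 12, 3, 7 → best response Budget.
Turo against Plus: payoffs 5, 2, 3, 4 → best response Budget.
Turo against Premium: payoffs 17, 13, 5, 18 → best response Premium.
Turo against Elite: payoffs 2, 13, 5, 7 → best response Standard.
No profile is a mutual best response for all players.

This game has no pure Nash equilibrium.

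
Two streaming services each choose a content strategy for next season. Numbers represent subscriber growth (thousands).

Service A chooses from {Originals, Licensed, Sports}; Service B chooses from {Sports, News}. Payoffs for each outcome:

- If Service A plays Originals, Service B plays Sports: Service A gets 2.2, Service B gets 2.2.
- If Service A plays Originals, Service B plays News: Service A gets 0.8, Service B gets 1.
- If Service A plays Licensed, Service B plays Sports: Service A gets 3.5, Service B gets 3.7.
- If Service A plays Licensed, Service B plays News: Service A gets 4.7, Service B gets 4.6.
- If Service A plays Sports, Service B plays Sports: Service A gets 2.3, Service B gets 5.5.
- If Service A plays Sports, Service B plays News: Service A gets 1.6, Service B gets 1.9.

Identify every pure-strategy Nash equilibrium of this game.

The unique pure-strategy Nash equilibrium is (Licensed, News).

Service A against Sports: payoffs 2.2, 3.5, 2.3 → best response Licensed.
Service A against News: payoffs 0.8, 4.7, 1.6 → best response Licensed.
Service B against Originals: payoffs 2.2, 1 → best response Sports.
Service B against Licensed: payoffs 3.7, 4.6 → best response News.
Service B against Sports: payoffs 5.5, 1.9 → best response Sports.
Mutual best responses: (Licensed, News).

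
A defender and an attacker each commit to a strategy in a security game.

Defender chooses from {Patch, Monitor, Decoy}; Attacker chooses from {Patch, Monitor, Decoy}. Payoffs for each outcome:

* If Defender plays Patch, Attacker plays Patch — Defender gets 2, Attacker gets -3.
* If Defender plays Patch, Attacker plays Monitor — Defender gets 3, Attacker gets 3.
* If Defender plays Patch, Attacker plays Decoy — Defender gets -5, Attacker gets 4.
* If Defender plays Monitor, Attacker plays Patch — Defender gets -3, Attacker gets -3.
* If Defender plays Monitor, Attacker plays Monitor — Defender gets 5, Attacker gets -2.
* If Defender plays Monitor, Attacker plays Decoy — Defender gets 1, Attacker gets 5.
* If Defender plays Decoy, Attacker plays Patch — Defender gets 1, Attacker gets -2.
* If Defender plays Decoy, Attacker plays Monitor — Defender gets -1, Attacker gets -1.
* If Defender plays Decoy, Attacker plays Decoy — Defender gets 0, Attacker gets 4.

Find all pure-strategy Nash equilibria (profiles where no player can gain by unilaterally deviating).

(Monitor, Decoy)

Check each profile: it is a Nash equilibrium iff no player can strictly gain by switching unilaterally.
(Patch, Patch): Attacker can switch to Monitor (-3 → 3). Not NE.
(Patch, Monitor): Defender can switch to Monitor (3 → 5). Not NE.
(Patch, Decoy): Defender can switch to Monitor (-5 → 1). Not NE.
(Monitor, Patch): Defender can switch to Patch (-3 → 2). Not NE.
(Monitor, Monitor): Attacker can switch to Decoy (-2 → 5). Not NE.
(Monitor, Decoy): Defender gets 1, best alternative 0; Attacker gets 5, best alternative -2. No profitable deviation — NE.
(Decoy, Patch): Defender can switch to Patch (1 → 2). Not NE.
(The remaining 2 profiles each have a profitable deviation by the same check.)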